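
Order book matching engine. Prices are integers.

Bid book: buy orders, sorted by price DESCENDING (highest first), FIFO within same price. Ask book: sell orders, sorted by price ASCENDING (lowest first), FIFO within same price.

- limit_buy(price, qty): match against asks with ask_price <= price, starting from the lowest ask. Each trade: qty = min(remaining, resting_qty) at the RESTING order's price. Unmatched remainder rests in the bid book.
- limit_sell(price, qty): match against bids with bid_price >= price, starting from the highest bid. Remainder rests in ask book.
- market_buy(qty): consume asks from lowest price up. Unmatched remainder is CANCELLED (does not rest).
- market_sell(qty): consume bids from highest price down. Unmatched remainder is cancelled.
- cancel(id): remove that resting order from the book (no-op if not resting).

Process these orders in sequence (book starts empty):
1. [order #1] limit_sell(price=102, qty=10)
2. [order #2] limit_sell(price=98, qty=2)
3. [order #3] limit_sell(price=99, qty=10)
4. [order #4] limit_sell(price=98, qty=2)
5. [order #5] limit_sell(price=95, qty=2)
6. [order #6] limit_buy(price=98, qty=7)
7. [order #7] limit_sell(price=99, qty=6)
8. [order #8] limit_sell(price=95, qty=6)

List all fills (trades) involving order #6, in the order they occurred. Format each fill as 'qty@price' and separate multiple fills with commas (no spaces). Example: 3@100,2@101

After op 1 [order #1] limit_sell(price=102, qty=10): fills=none; bids=[-] asks=[#1:10@102]
After op 2 [order #2] limit_sell(price=98, qty=2): fills=none; bids=[-] asks=[#2:2@98 #1:10@102]
After op 3 [order #3] limit_sell(price=99, qty=10): fills=none; bids=[-] asks=[#2:2@98 #3:10@99 #1:10@102]
After op 4 [order #4] limit_sell(price=98, qty=2): fills=none; bids=[-] asks=[#2:2@98 #4:2@98 #3:10@99 #1:10@102]
After op 5 [order #5] limit_sell(price=95, qty=2): fills=none; bids=[-] asks=[#5:2@95 #2:2@98 #4:2@98 #3:10@99 #1:10@102]
After op 6 [order #6] limit_buy(price=98, qty=7): fills=#6x#5:2@95 #6x#2:2@98 #6x#4:2@98; bids=[#6:1@98] asks=[#3:10@99 #1:10@102]
After op 7 [order #7] limit_sell(price=99, qty=6): fills=none; bids=[#6:1@98] asks=[#3:10@99 #7:6@99 #1:10@102]
After op 8 [order #8] limit_sell(price=95, qty=6): fills=#6x#8:1@98; bids=[-] asks=[#8:5@95 #3:10@99 #7:6@99 #1:10@102]

Answer: 2@95,2@98,2@98,1@98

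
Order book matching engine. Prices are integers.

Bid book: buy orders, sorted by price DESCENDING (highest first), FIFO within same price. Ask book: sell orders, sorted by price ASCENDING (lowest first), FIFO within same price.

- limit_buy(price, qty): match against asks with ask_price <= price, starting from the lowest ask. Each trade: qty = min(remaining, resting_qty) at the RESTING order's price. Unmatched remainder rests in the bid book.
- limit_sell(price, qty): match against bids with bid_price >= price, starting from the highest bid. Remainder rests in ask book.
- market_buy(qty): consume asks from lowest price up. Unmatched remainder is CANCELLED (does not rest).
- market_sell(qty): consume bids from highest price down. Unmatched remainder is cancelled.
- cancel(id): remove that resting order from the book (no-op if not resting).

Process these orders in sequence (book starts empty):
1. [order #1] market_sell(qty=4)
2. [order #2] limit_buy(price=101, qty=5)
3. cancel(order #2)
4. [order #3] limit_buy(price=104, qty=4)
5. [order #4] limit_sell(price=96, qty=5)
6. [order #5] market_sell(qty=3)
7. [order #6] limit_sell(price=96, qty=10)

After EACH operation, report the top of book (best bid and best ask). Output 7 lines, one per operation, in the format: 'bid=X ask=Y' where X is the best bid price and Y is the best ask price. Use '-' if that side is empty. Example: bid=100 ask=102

Answer: bid=- ask=-
bid=101 ask=-
bid=- ask=-
bid=104 ask=-
bid=- ask=96
bid=- ask=96
bid=- ask=96

Derivation:
After op 1 [order #1] market_sell(qty=4): fills=none; bids=[-] asks=[-]
After op 2 [order #2] limit_buy(price=101, qty=5): fills=none; bids=[#2:5@101] asks=[-]
After op 3 cancel(order #2): fills=none; bids=[-] asks=[-]
After op 4 [order #3] limit_buy(price=104, qty=4): fills=none; bids=[#3:4@104] asks=[-]
After op 5 [order #4] limit_sell(price=96, qty=5): fills=#3x#4:4@104; bids=[-] asks=[#4:1@96]
After op 6 [order #5] market_sell(qty=3): fills=none; bids=[-] asks=[#4:1@96]
After op 7 [order #6] limit_sell(price=96, qty=10): fills=none; bids=[-] asks=[#4:1@96 #6:10@96]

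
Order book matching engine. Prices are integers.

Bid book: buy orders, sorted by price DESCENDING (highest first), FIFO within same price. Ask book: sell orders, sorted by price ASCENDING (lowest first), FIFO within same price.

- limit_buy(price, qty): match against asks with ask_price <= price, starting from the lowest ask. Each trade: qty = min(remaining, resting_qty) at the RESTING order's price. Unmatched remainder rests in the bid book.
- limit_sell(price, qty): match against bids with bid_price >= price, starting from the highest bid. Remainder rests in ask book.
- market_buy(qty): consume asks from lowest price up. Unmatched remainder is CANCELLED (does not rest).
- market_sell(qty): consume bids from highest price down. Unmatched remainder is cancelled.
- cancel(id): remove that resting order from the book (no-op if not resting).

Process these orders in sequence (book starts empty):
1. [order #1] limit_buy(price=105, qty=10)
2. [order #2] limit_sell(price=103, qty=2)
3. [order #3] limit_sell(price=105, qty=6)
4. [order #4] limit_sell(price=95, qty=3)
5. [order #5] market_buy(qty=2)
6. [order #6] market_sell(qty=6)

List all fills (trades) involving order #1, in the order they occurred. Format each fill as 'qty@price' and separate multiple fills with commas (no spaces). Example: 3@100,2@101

Answer: 2@105,6@105,2@105

Derivation:
After op 1 [order #1] limit_buy(price=105, qty=10): fills=none; bids=[#1:10@105] asks=[-]
After op 2 [order #2] limit_sell(price=103, qty=2): fills=#1x#2:2@105; bids=[#1:8@105] asks=[-]
After op 3 [order #3] limit_sell(price=105, qty=6): fills=#1x#3:6@105; bids=[#1:2@105] asks=[-]
After op 4 [order #4] limit_sell(price=95, qty=3): fills=#1x#4:2@105; bids=[-] asks=[#4:1@95]
After op 5 [order #5] market_buy(qty=2): fills=#5x#4:1@95; bids=[-] asks=[-]
After op 6 [order #6] market_sell(qty=6): fills=none; bids=[-] asks=[-]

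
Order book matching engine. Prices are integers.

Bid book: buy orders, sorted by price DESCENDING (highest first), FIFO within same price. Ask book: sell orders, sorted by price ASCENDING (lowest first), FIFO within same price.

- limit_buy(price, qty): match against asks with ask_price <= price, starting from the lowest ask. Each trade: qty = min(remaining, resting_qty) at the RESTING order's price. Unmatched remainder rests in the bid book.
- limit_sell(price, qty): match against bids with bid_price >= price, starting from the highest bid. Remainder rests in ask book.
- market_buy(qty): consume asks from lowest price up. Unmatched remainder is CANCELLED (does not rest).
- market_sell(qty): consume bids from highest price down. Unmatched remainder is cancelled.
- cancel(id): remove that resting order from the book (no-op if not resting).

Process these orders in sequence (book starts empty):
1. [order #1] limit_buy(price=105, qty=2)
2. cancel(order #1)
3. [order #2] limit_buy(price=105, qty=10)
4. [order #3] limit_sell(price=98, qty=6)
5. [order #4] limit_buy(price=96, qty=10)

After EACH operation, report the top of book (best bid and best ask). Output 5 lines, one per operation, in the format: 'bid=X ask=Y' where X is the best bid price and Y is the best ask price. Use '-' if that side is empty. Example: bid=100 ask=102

After op 1 [order #1] limit_buy(price=105, qty=2): fills=none; bids=[#1:2@105] asks=[-]
After op 2 cancel(order #1): fills=none; bids=[-] asks=[-]
After op 3 [order #2] limit_buy(price=105, qty=10): fills=none; bids=[#2:10@105] asks=[-]
After op 4 [order #3] limit_sell(price=98, qty=6): fills=#2x#3:6@105; bids=[#2:4@105] asks=[-]
After op 5 [order #4] limit_buy(price=96, qty=10): fills=none; bids=[#2:4@105 #4:10@96] asks=[-]

Answer: bid=105 ask=-
bid=- ask=-
bid=105 ask=-
bid=105 ask=-
bid=105 ask=-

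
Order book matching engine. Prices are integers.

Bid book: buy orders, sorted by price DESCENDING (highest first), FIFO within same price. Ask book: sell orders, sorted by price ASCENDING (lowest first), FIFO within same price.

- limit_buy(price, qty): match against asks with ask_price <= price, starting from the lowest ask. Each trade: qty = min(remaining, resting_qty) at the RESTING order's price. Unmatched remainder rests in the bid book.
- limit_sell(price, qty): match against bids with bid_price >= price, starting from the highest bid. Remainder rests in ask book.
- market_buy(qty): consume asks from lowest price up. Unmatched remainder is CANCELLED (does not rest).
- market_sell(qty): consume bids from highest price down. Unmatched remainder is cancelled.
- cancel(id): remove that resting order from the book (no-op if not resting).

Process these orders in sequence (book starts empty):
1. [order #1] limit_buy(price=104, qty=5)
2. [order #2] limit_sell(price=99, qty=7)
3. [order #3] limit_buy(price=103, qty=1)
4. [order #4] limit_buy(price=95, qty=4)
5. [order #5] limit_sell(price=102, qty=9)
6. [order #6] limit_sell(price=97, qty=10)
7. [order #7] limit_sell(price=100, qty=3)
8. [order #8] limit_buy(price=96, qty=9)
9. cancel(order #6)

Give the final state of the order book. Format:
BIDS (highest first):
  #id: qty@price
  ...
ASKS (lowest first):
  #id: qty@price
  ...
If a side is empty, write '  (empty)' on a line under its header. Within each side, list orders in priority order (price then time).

After op 1 [order #1] limit_buy(price=104, qty=5): fills=none; bids=[#1:5@104] asks=[-]
After op 2 [order #2] limit_sell(price=99, qty=7): fills=#1x#2:5@104; bids=[-] asks=[#2:2@99]
After op 3 [order #3] limit_buy(price=103, qty=1): fills=#3x#2:1@99; bids=[-] asks=[#2:1@99]
After op 4 [order #4] limit_buy(price=95, qty=4): fills=none; bids=[#4:4@95] asks=[#2:1@99]
After op 5 [order #5] limit_sell(price=102, qty=9): fills=none; bids=[#4:4@95] asks=[#2:1@99 #5:9@102]
After op 6 [order #6] limit_sell(price=97, qty=10): fills=none; bids=[#4:4@95] asks=[#6:10@97 #2:1@99 #5:9@102]
After op 7 [order #7] limit_sell(price=100, qty=3): fills=none; bids=[#4:4@95] asks=[#6:10@97 #2:1@99 #7:3@100 #5:9@102]
After op 8 [order #8] limit_buy(price=96, qty=9): fills=none; bids=[#8:9@96 #4:4@95] asks=[#6:10@97 #2:1@99 #7:3@100 #5:9@102]
After op 9 cancel(order #6): fills=none; bids=[#8:9@96 #4:4@95] asks=[#2:1@99 #7:3@100 #5:9@102]

Answer: BIDS (highest first):
  #8: 9@96
  #4: 4@95
ASKS (lowest first):
  #2: 1@99
  #7: 3@100
  #5: 9@102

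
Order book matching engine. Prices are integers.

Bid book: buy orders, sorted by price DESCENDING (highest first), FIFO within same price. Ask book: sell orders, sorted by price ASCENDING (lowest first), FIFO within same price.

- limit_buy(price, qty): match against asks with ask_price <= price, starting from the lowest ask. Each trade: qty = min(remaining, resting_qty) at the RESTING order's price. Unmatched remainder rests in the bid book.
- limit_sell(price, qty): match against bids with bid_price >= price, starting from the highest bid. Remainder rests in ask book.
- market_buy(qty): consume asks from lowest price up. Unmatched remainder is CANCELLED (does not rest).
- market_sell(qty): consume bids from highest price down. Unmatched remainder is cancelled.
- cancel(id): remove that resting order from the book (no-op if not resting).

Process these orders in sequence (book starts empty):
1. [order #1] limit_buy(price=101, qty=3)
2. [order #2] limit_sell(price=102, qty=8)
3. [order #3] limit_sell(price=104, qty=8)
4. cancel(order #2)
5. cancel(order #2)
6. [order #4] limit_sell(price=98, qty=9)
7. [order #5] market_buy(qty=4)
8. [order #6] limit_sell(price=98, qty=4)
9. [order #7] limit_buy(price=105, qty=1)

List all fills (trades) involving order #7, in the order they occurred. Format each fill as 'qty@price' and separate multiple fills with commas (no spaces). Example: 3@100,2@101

Answer: 1@98

Derivation:
After op 1 [order #1] limit_buy(price=101, qty=3): fills=none; bids=[#1:3@101] asks=[-]
After op 2 [order #2] limit_sell(price=102, qty=8): fills=none; bids=[#1:3@101] asks=[#2:8@102]
After op 3 [order #3] limit_sell(price=104, qty=8): fills=none; bids=[#1:3@101] asks=[#2:8@102 #3:8@104]
After op 4 cancel(order #2): fills=none; bids=[#1:3@101] asks=[#3:8@104]
After op 5 cancel(order #2): fills=none; bids=[#1:3@101] asks=[#3:8@104]
After op 6 [order #4] limit_sell(price=98, qty=9): fills=#1x#4:3@101; bids=[-] asks=[#4:6@98 #3:8@104]
After op 7 [order #5] market_buy(qty=4): fills=#5x#4:4@98; bids=[-] asks=[#4:2@98 #3:8@104]
After op 8 [order #6] limit_sell(price=98, qty=4): fills=none; bids=[-] asks=[#4:2@98 #6:4@98 #3:8@104]
After op 9 [order #7] limit_buy(price=105, qty=1): fills=#7x#4:1@98; bids=[-] asks=[#4:1@98 #6:4@98 #3:8@104]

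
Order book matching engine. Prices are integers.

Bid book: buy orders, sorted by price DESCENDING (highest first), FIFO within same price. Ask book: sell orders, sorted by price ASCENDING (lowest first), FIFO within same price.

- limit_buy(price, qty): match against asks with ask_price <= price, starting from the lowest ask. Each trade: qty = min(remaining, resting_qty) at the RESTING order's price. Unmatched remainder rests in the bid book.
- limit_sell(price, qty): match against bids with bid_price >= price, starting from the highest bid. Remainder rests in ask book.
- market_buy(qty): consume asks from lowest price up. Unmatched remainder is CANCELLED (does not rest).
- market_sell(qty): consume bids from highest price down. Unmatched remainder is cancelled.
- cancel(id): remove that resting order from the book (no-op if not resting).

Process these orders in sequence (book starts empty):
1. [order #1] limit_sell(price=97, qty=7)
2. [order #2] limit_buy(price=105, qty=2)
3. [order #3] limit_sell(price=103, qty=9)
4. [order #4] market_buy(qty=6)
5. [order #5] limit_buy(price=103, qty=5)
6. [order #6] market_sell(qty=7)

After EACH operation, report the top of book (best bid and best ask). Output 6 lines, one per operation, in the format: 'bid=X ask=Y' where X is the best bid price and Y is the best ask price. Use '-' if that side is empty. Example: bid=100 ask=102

After op 1 [order #1] limit_sell(price=97, qty=7): fills=none; bids=[-] asks=[#1:7@97]
After op 2 [order #2] limit_buy(price=105, qty=2): fills=#2x#1:2@97; bids=[-] asks=[#1:5@97]
After op 3 [order #3] limit_sell(price=103, qty=9): fills=none; bids=[-] asks=[#1:5@97 #3:9@103]
After op 4 [order #4] market_buy(qty=6): fills=#4x#1:5@97 #4x#3:1@103; bids=[-] asks=[#3:8@103]
After op 5 [order #5] limit_buy(price=103, qty=5): fills=#5x#3:5@103; bids=[-] asks=[#3:3@103]
After op 6 [order #6] market_sell(qty=7): fills=none; bids=[-] asks=[#3:3@103]

Answer: bid=- ask=97
bid=- ask=97
bid=- ask=97
bid=- ask=103
bid=- ask=103
bid=- ask=103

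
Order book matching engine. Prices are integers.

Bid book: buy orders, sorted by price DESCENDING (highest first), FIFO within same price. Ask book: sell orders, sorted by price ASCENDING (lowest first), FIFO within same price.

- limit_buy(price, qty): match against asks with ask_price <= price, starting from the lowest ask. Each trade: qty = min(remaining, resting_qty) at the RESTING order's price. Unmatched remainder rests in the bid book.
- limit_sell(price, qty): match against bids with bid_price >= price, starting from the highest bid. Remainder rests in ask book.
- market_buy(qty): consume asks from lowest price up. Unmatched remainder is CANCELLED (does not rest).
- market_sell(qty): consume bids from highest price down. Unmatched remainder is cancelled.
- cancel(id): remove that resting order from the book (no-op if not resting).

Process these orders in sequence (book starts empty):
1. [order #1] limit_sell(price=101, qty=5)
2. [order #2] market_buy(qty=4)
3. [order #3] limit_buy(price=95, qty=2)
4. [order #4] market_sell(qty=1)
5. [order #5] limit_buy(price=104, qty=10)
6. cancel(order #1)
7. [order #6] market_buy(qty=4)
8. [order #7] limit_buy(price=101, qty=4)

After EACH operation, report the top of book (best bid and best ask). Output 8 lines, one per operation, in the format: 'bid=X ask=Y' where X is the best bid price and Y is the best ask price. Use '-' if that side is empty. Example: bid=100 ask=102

Answer: bid=- ask=101
bid=- ask=101
bid=95 ask=101
bid=95 ask=101
bid=104 ask=-
bid=104 ask=-
bid=104 ask=-
bid=104 ask=-

Derivation:
After op 1 [order #1] limit_sell(price=101, qty=5): fills=none; bids=[-] asks=[#1:5@101]
After op 2 [order #2] market_buy(qty=4): fills=#2x#1:4@101; bids=[-] asks=[#1:1@101]
After op 3 [order #3] limit_buy(price=95, qty=2): fills=none; bids=[#3:2@95] asks=[#1:1@101]
After op 4 [order #4] market_sell(qty=1): fills=#3x#4:1@95; bids=[#3:1@95] asks=[#1:1@101]
After op 5 [order #5] limit_buy(price=104, qty=10): fills=#5x#1:1@101; bids=[#5:9@104 #3:1@95] asks=[-]
After op 6 cancel(order #1): fills=none; bids=[#5:9@104 #3:1@95] asks=[-]
After op 7 [order #6] market_buy(qty=4): fills=none; bids=[#5:9@104 #3:1@95] asks=[-]
After op 8 [order #7] limit_buy(price=101, qty=4): fills=none; bids=[#5:9@104 #7:4@101 #3:1@95] asks=[-]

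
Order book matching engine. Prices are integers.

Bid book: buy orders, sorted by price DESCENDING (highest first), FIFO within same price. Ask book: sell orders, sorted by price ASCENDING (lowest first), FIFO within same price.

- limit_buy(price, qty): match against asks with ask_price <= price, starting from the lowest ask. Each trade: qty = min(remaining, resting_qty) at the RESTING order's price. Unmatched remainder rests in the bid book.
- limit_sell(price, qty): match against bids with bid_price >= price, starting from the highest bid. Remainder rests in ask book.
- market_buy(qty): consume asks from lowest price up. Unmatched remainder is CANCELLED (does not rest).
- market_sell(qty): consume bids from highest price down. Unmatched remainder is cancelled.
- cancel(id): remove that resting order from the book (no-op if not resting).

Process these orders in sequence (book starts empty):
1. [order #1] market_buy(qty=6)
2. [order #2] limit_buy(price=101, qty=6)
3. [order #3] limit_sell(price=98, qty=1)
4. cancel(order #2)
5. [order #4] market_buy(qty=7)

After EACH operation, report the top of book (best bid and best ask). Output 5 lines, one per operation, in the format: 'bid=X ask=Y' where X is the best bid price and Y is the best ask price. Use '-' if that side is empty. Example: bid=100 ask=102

Answer: bid=- ask=-
bid=101 ask=-
bid=101 ask=-
bid=- ask=-
bid=- ask=-

Derivation:
After op 1 [order #1] market_buy(qty=6): fills=none; bids=[-] asks=[-]
After op 2 [order #2] limit_buy(price=101, qty=6): fills=none; bids=[#2:6@101] asks=[-]
After op 3 [order #3] limit_sell(price=98, qty=1): fills=#2x#3:1@101; bids=[#2:5@101] asks=[-]
After op 4 cancel(order #2): fills=none; bids=[-] asks=[-]
After op 5 [order #4] market_buy(qty=7): fills=none; bids=[-] asks=[-]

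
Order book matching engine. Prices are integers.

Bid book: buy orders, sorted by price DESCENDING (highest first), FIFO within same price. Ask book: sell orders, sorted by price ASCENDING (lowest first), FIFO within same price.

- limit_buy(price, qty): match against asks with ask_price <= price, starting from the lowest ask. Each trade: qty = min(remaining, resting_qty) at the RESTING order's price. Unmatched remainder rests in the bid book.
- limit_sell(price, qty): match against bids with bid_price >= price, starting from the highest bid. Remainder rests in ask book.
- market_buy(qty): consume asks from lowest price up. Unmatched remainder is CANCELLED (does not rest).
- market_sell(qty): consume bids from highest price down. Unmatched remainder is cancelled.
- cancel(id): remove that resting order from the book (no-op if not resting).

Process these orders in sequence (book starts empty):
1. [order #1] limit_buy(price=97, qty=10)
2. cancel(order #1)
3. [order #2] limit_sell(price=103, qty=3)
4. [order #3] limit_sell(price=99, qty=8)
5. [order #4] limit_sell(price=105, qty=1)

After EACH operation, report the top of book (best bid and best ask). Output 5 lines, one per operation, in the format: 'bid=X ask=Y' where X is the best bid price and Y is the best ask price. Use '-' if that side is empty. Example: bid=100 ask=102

Answer: bid=97 ask=-
bid=- ask=-
bid=- ask=103
bid=- ask=99
bid=- ask=99

Derivation:
After op 1 [order #1] limit_buy(price=97, qty=10): fills=none; bids=[#1:10@97] asks=[-]
After op 2 cancel(order #1): fills=none; bids=[-] asks=[-]
After op 3 [order #2] limit_sell(price=103, qty=3): fills=none; bids=[-] asks=[#2:3@103]
After op 4 [order #3] limit_sell(price=99, qty=8): fills=none; bids=[-] asks=[#3:8@99 #2:3@103]
After op 5 [order #4] limit_sell(price=105, qty=1): fills=none; bids=[-] asks=[#3:8@99 #2:3@103 #4:1@105]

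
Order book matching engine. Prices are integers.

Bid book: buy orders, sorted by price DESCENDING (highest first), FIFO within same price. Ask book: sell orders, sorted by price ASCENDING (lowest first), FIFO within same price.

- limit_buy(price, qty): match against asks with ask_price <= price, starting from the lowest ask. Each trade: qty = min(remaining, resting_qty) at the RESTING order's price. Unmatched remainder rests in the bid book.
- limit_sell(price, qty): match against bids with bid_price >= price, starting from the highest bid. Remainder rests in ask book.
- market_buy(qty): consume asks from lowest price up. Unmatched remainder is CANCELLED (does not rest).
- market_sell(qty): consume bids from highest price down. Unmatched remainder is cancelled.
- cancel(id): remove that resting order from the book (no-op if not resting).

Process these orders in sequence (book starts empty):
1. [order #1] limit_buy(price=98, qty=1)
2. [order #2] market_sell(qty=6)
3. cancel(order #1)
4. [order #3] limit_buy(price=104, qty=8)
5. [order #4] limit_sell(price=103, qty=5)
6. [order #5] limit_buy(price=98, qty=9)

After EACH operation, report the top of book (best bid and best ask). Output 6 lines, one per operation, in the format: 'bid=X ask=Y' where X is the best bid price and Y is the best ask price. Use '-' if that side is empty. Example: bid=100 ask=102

Answer: bid=98 ask=-
bid=- ask=-
bid=- ask=-
bid=104 ask=-
bid=104 ask=-
bid=104 ask=-

Derivation:
After op 1 [order #1] limit_buy(price=98, qty=1): fills=none; bids=[#1:1@98] asks=[-]
After op 2 [order #2] market_sell(qty=6): fills=#1x#2:1@98; bids=[-] asks=[-]
After op 3 cancel(order #1): fills=none; bids=[-] asks=[-]
After op 4 [order #3] limit_buy(price=104, qty=8): fills=none; bids=[#3:8@104] asks=[-]
After op 5 [order #4] limit_sell(price=103, qty=5): fills=#3x#4:5@104; bids=[#3:3@104] asks=[-]
After op 6 [order #5] limit_buy(price=98, qty=9): fills=none; bids=[#3:3@104 #5:9@98] asks=[-]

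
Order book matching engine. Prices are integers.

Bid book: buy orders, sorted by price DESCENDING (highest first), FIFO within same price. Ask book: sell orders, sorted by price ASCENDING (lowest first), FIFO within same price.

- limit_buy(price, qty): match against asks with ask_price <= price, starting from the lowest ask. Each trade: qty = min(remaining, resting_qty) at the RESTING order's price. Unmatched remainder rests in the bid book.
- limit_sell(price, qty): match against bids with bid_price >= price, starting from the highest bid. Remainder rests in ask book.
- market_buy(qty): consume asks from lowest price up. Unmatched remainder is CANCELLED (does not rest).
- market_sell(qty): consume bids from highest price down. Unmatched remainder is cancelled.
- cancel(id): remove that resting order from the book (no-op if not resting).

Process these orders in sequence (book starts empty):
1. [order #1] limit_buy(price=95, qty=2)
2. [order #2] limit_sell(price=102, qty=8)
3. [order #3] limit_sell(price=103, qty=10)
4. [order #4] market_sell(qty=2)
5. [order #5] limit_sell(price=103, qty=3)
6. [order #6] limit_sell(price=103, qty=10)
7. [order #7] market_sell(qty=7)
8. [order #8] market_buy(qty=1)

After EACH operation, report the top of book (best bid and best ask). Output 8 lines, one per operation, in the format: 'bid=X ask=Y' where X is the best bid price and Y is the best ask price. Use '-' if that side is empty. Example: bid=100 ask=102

After op 1 [order #1] limit_buy(price=95, qty=2): fills=none; bids=[#1:2@95] asks=[-]
After op 2 [order #2] limit_sell(price=102, qty=8): fills=none; bids=[#1:2@95] asks=[#2:8@102]
After op 3 [order #3] limit_sell(price=103, qty=10): fills=none; bids=[#1:2@95] asks=[#2:8@102 #3:10@103]
After op 4 [order #4] market_sell(qty=2): fills=#1x#4:2@95; bids=[-] asks=[#2:8@102 #3:10@103]
After op 5 [order #5] limit_sell(price=103, qty=3): fills=none; bids=[-] asks=[#2:8@102 #3:10@103 #5:3@103]
After op 6 [order #6] limit_sell(price=103, qty=10): fills=none; bids=[-] asks=[#2:8@102 #3:10@103 #5:3@103 #6:10@103]
After op 7 [order #7] market_sell(qty=7): fills=none; bids=[-] asks=[#2:8@102 #3:10@103 #5:3@103 #6:10@103]
After op 8 [order #8] market_buy(qty=1): fills=#8x#2:1@102; bids=[-] asks=[#2:7@102 #3:10@103 #5:3@103 #6:10@103]

Answer: bid=95 ask=-
bid=95 ask=102
bid=95 ask=102
bid=- ask=102
bid=- ask=102
bid=- ask=102
bid=- ask=102
bid=- ask=102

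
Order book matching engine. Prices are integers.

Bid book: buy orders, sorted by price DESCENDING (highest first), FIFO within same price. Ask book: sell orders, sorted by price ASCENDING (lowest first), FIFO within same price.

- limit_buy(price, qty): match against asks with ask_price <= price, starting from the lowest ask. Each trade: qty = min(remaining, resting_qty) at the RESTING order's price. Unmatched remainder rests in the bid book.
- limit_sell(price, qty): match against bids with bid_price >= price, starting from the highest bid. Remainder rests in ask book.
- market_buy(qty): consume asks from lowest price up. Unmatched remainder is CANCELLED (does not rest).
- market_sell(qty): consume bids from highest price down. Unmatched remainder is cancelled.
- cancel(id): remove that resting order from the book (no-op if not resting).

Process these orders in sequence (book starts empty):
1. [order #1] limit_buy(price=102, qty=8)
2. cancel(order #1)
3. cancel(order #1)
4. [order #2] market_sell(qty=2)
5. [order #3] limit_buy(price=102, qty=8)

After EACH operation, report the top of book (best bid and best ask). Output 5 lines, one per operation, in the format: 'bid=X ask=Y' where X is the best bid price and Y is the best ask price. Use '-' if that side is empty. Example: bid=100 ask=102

Answer: bid=102 ask=-
bid=- ask=-
bid=- ask=-
bid=- ask=-
bid=102 ask=-

Derivation:
After op 1 [order #1] limit_buy(price=102, qty=8): fills=none; bids=[#1:8@102] asks=[-]
After op 2 cancel(order #1): fills=none; bids=[-] asks=[-]
After op 3 cancel(order #1): fills=none; bids=[-] asks=[-]
After op 4 [order #2] market_sell(qty=2): fills=none; bids=[-] asks=[-]
After op 5 [order #3] limit_buy(price=102, qty=8): fills=none; bids=[#3:8@102] asks=[-]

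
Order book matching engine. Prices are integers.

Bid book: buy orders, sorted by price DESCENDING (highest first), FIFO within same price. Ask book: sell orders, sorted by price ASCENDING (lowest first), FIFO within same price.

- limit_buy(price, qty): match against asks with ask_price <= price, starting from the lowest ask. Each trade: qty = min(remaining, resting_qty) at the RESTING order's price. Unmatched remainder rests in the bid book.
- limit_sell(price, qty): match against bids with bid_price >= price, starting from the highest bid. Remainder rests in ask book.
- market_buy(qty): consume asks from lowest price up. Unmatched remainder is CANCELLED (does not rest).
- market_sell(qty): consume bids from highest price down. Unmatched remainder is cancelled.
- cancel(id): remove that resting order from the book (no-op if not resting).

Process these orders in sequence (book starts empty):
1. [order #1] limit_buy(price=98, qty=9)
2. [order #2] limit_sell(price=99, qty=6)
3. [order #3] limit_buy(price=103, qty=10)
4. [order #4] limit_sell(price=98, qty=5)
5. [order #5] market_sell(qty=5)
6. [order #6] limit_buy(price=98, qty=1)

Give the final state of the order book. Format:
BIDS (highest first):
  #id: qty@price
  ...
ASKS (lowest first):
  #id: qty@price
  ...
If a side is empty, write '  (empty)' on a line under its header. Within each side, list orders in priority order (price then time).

After op 1 [order #1] limit_buy(price=98, qty=9): fills=none; bids=[#1:9@98] asks=[-]
After op 2 [order #2] limit_sell(price=99, qty=6): fills=none; bids=[#1:9@98] asks=[#2:6@99]
After op 3 [order #3] limit_buy(price=103, qty=10): fills=#3x#2:6@99; bids=[#3:4@103 #1:9@98] asks=[-]
After op 4 [order #4] limit_sell(price=98, qty=5): fills=#3x#4:4@103 #1x#4:1@98; bids=[#1:8@98] asks=[-]
After op 5 [order #5] market_sell(qty=5): fills=#1x#5:5@98; bids=[#1:3@98] asks=[-]
After op 6 [order #6] limit_buy(price=98, qty=1): fills=none; bids=[#1:3@98 #6:1@98] asks=[-]

Answer: BIDS (highest first):
  #1: 3@98
  #6: 1@98
ASKS (lowest first):
  (empty)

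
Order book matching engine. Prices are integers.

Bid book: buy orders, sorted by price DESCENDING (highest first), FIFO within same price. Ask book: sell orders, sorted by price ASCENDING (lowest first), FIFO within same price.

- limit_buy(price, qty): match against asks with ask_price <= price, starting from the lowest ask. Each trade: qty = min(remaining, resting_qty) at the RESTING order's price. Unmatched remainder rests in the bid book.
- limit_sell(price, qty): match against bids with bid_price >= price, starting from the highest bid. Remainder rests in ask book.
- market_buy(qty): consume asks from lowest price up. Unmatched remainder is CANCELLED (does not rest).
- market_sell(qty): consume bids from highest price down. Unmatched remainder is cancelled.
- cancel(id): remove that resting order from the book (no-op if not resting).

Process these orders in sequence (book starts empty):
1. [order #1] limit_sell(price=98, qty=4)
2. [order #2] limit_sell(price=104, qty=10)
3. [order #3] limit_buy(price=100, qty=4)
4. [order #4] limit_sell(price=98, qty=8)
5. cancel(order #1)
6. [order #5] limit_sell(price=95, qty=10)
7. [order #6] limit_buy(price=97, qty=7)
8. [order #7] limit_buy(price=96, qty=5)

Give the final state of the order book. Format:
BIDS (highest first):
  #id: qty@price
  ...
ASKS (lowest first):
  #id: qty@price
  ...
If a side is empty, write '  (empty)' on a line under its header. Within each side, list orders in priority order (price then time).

Answer: BIDS (highest first):
  #7: 2@96
ASKS (lowest first):
  #4: 8@98
  #2: 10@104

Derivation:
After op 1 [order #1] limit_sell(price=98, qty=4): fills=none; bids=[-] asks=[#1:4@98]
After op 2 [order #2] limit_sell(price=104, qty=10): fills=none; bids=[-] asks=[#1:4@98 #2:10@104]
After op 3 [order #3] limit_buy(price=100, qty=4): fills=#3x#1:4@98; bids=[-] asks=[#2:10@104]
After op 4 [order #4] limit_sell(price=98, qty=8): fills=none; bids=[-] asks=[#4:8@98 #2:10@104]
After op 5 cancel(order #1): fills=none; bids=[-] asks=[#4:8@98 #2:10@104]
After op 6 [order #5] limit_sell(price=95, qty=10): fills=none; bids=[-] asks=[#5:10@95 #4:8@98 #2:10@104]
After op 7 [order #6] limit_buy(price=97, qty=7): fills=#6x#5:7@95; bids=[-] asks=[#5:3@95 #4:8@98 #2:10@104]
After op 8 [order #7] limit_buy(price=96, qty=5): fills=#7x#5:3@95; bids=[#7:2@96] asks=[#4:8@98 #2:10@104]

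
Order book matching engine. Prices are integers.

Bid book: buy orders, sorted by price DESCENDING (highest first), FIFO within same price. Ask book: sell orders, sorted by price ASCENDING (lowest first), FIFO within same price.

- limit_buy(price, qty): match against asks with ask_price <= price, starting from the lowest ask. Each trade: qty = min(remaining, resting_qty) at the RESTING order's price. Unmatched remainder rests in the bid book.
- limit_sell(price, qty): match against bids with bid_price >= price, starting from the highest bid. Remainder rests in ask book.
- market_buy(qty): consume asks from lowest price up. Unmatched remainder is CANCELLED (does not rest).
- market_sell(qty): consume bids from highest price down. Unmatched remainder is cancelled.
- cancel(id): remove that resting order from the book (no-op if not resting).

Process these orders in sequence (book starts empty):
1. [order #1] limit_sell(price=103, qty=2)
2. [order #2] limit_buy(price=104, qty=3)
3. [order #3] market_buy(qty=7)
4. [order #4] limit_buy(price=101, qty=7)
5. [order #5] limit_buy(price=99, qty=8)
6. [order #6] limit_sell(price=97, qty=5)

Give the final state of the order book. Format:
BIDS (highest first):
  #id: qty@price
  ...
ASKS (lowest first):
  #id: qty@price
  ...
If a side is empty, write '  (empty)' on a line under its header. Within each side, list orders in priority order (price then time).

Answer: BIDS (highest first):
  #4: 3@101
  #5: 8@99
ASKS (lowest first):
  (empty)

Derivation:
After op 1 [order #1] limit_sell(price=103, qty=2): fills=none; bids=[-] asks=[#1:2@103]
After op 2 [order #2] limit_buy(price=104, qty=3): fills=#2x#1:2@103; bids=[#2:1@104] asks=[-]
After op 3 [order #3] market_buy(qty=7): fills=none; bids=[#2:1@104] asks=[-]
After op 4 [order #4] limit_buy(price=101, qty=7): fills=none; bids=[#2:1@104 #4:7@101] asks=[-]
After op 5 [order #5] limit_buy(price=99, qty=8): fills=none; bids=[#2:1@104 #4:7@101 #5:8@99] asks=[-]
After op 6 [order #6] limit_sell(price=97, qty=5): fills=#2x#6:1@104 #4x#6:4@101; bids=[#4:3@101 #5:8@99] asks=[-]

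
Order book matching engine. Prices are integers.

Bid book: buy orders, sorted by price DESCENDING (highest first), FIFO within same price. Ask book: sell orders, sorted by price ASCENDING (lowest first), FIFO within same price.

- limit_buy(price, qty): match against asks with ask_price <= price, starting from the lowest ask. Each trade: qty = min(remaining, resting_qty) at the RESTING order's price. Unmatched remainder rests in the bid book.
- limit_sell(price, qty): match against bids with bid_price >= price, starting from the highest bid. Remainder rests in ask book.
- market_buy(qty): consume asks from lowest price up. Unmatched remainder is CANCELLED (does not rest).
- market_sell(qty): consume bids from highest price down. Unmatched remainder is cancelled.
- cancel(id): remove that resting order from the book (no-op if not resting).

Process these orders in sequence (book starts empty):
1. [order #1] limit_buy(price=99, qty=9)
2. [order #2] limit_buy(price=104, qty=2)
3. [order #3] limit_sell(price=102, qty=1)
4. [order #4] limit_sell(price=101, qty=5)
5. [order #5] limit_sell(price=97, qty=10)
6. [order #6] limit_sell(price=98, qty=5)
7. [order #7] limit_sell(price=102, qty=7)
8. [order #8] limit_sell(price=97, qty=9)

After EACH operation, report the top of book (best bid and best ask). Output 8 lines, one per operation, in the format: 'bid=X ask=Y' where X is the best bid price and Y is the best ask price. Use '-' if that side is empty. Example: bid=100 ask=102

Answer: bid=99 ask=-
bid=104 ask=-
bid=104 ask=-
bid=99 ask=101
bid=- ask=97
bid=- ask=97
bid=- ask=97
bid=- ask=97

Derivation:
After op 1 [order #1] limit_buy(price=99, qty=9): fills=none; bids=[#1:9@99] asks=[-]
After op 2 [order #2] limit_buy(price=104, qty=2): fills=none; bids=[#2:2@104 #1:9@99] asks=[-]
After op 3 [order #3] limit_sell(price=102, qty=1): fills=#2x#3:1@104; bids=[#2:1@104 #1:9@99] asks=[-]
After op 4 [order #4] limit_sell(price=101, qty=5): fills=#2x#4:1@104; bids=[#1:9@99] asks=[#4:4@101]
After op 5 [order #5] limit_sell(price=97, qty=10): fills=#1x#5:9@99; bids=[-] asks=[#5:1@97 #4:4@101]
After op 6 [order #6] limit_sell(price=98, qty=5): fills=none; bids=[-] asks=[#5:1@97 #6:5@98 #4:4@101]
After op 7 [order #7] limit_sell(price=102, qty=7): fills=none; bids=[-] asks=[#5:1@97 #6:5@98 #4:4@101 #7:7@102]
After op 8 [order #8] limit_sell(price=97, qty=9): fills=none; bids=[-] asks=[#5:1@97 #8:9@97 #6:5@98 #4:4@101 #7:7@102]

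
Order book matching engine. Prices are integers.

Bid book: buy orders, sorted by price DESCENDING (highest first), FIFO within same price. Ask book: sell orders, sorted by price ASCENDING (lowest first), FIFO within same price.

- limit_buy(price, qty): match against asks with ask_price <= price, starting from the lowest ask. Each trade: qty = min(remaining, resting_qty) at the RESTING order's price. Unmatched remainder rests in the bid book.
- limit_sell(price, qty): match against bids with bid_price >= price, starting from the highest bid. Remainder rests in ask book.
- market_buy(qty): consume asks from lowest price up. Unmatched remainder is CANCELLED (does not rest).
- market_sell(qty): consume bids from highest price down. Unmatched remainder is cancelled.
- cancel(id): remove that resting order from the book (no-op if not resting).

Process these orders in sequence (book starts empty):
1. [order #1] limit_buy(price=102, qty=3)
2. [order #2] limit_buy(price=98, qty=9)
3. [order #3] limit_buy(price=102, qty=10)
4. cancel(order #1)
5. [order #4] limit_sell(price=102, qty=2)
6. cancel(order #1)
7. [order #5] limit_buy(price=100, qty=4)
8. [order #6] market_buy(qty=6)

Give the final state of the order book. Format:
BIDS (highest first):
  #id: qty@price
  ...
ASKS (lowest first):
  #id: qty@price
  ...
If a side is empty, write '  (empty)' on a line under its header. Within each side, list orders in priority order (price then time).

Answer: BIDS (highest first):
  #3: 8@102
  #5: 4@100
  #2: 9@98
ASKS (lowest first):
  (empty)

Derivation:
After op 1 [order #1] limit_buy(price=102, qty=3): fills=none; bids=[#1:3@102] asks=[-]
After op 2 [order #2] limit_buy(price=98, qty=9): fills=none; bids=[#1:3@102 #2:9@98] asks=[-]
After op 3 [order #3] limit_buy(price=102, qty=10): fills=none; bids=[#1:3@102 #3:10@102 #2:9@98] asks=[-]
After op 4 cancel(order #1): fills=none; bids=[#3:10@102 #2:9@98] asks=[-]
After op 5 [order #4] limit_sell(price=102, qty=2): fills=#3x#4:2@102; bids=[#3:8@102 #2:9@98] asks=[-]
After op 6 cancel(order #1): fills=none; bids=[#3:8@102 #2:9@98] asks=[-]
After op 7 [order #5] limit_buy(price=100, qty=4): fills=none; bids=[#3:8@102 #5:4@100 #2:9@98] asks=[-]
After op 8 [order #6] market_buy(qty=6): fills=none; bids=[#3:8@102 #5:4@100 #2:9@98] asks=[-]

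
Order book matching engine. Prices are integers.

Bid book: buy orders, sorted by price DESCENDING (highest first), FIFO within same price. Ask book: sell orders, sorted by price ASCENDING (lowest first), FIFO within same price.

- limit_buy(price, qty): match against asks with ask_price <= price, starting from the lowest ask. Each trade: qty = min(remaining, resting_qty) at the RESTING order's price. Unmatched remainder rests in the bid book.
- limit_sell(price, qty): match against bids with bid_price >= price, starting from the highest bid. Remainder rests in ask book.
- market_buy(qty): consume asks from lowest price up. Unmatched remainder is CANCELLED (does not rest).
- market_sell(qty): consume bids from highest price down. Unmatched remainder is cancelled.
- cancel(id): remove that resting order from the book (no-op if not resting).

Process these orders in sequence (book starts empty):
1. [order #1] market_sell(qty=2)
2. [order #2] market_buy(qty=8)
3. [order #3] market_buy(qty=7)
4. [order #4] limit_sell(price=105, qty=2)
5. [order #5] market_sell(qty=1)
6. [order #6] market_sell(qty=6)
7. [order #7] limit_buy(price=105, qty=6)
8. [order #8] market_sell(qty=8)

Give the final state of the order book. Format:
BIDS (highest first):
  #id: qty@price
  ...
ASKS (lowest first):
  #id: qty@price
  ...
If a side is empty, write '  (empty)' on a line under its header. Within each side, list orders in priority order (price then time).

After op 1 [order #1] market_sell(qty=2): fills=none; bids=[-] asks=[-]
After op 2 [order #2] market_buy(qty=8): fills=none; bids=[-] asks=[-]
After op 3 [order #3] market_buy(qty=7): fills=none; bids=[-] asks=[-]
After op 4 [order #4] limit_sell(price=105, qty=2): fills=none; bids=[-] asks=[#4:2@105]
After op 5 [order #5] market_sell(qty=1): fills=none; bids=[-] asks=[#4:2@105]
After op 6 [order #6] market_sell(qty=6): fills=none; bids=[-] asks=[#4:2@105]
After op 7 [order #7] limit_buy(price=105, qty=6): fills=#7x#4:2@105; bids=[#7:4@105] asks=[-]
After op 8 [order #8] market_sell(qty=8): fills=#7x#8:4@105; bids=[-] asks=[-]

Answer: BIDS (highest first):
  (empty)
ASKS (lowest first):
  (empty)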